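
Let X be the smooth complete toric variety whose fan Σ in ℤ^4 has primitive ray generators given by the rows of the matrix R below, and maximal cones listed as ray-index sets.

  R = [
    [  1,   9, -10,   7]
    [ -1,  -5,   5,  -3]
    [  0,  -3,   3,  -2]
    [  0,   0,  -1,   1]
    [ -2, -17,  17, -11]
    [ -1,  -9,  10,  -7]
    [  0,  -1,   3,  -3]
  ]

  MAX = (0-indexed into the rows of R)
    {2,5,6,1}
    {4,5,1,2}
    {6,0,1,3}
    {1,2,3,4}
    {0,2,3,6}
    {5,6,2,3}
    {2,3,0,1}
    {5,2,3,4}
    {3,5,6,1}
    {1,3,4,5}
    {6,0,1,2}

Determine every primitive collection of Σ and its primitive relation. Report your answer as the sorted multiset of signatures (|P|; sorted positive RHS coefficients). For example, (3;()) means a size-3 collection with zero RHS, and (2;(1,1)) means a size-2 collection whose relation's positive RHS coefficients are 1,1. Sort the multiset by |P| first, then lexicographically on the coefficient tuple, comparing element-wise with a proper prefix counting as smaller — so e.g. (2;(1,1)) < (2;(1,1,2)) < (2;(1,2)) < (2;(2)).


Minimal non-faces — 5 found among 7 rays, 11 max cones:

  • {0,5}:  v_{0} + v_{5} = 0  so sig = (2;())
  • {0,4}:  v_{0} + v_{4} = v_{1} + v_{2} + v_{3}  so sig = (2;(1,1,1))
  • {4,6}:  v_{4} + v_{6} = 2·v_{5}  so sig = (2;(2))
  • {1,2,3,5}:  v_{1} + v_{2} + v_{3} + v_{5} = v_{4}  so sig = (4;(1))
  • {1,2,3,6}:  v_{1} + v_{2} + v_{3} + v_{6} = v_{5}  so sig = (4;(1))

Sorted signature multiset PRS(X):
{ (2;()),  (2;(1,1,1)),  (2;(2)),  (4;(1)) ×2 }


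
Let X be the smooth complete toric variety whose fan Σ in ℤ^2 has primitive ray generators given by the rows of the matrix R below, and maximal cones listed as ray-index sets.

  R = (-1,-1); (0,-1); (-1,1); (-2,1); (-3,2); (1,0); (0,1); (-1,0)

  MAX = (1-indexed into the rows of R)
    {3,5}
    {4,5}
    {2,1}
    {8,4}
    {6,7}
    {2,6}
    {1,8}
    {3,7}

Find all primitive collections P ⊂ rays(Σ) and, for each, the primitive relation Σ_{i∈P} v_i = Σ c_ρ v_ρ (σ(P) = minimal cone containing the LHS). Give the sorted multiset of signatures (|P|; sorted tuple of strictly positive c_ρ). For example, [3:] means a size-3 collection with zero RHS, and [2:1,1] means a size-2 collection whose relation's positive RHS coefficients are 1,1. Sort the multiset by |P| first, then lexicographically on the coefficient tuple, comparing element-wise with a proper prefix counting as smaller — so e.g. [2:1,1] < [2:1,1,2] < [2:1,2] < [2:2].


Minimal non-faces — 20 found among 8 rays, 8 max cones:

  {2,7}:  v_{2} + v_{7} = 0 — sig = [2:]
  {6,8}:  v_{6} + v_{8} = 0 — sig = [2:]
  {1,6}:  v_{1} + v_{6} = v_{2} — sig = [2:1]
  {1,7}:  v_{1} + v_{7} = v_{8} — sig = [2:1]
  {2,3}:  v_{2} + v_{3} = v_{8} — sig = [2:1]
  {2,8}:  v_{2} + v_{8} = v_{1} — sig = [2:1]
  {3,4}:  v_{3} + v_{4} = v_{5} — sig = [2:1]
  {3,6}:  v_{3} + v_{6} = v_{7} — sig = [2:1]
  {3,8}:  v_{3} + v_{8} = v_{4} — sig = [2:1]
  {4,6}:  v_{4} + v_{6} = v_{3} — sig = [2:1]
  {7,8}:  v_{7} + v_{8} = v_{3} — sig = [2:1]
  {2,5}:  v_{2} + v_{5} = v_{4} + v_{8} — sig = [2:1,1]
  {1,5}:  v_{1} + v_{5} = v_{4} + 2·v_{8} — sig = [2:1,2]
  {1,3}:  v_{1} + v_{3} = 2·v_{8} — sig = [2:2]
  {2,4}:  v_{2} + v_{4} = 2·v_{8} — sig = [2:2]
  {4,7}:  v_{4} + v_{7} = 2·v_{3} — sig = [2:2]
  {5,6}:  v_{5} + v_{6} = 2·v_{3} — sig = [2:2]
  {5,8}:  v_{5} + v_{8} = 2·v_{4} — sig = [2:2]
  {1,4}:  v_{1} + v_{4} = 3·v_{8} — sig = [2:3]
  {5,7}:  v_{5} + v_{7} = 3·v_{3} — sig = [2:3]

so the primitive-relation signature multiset is
{ [2:] ×2,  [2:1] ×9,  [2:1,1],  [2:1,2],  [2:2] ×5,  [2:3] ×2 }


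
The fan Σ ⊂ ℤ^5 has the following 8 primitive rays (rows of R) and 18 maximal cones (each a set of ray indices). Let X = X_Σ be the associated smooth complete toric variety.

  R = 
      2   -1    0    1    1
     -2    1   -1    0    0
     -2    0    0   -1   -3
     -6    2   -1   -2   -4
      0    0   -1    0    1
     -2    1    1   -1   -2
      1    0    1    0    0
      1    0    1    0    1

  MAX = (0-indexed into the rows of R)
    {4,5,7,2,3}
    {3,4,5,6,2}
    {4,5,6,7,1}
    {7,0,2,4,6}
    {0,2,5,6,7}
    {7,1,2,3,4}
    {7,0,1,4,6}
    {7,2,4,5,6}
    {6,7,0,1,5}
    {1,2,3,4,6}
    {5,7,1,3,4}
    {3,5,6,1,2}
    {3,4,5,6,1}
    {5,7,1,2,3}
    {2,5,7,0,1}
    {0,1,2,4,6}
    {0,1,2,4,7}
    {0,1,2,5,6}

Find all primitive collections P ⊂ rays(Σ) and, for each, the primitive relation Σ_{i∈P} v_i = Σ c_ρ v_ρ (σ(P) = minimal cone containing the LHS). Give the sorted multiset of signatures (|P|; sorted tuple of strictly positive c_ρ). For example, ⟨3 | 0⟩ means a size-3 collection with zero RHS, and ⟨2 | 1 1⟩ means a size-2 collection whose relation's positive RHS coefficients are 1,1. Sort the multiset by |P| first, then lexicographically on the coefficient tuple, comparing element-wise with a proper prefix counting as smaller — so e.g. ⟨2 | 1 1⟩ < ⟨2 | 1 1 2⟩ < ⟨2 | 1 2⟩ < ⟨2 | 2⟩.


Δ(Σ) — 8 vertices, 5 min non-faces:

  {0,3}:  v_{0} + v_{3} = v_{1} + v_{2} — sig = ⟨2 | 1 1⟩
  {0,4,5}:  v_{0} + v_{4} + v_{5} = 0 — sig = ⟨3 | 0⟩
  {3,6,7}:  v_{3} + v_{6} + v_{7} = v_{4} + 2·v_{5} — sig = ⟨3 | 1 2⟩
  {1,2,4,5}:  v_{1} + v_{2} + v_{4} + v_{5} = v_{3} — sig = ⟨4 | 1⟩
  {1,2,6,7}:  v_{1} + v_{2} + v_{6} + v_{7} = v_{5} — sig = ⟨4 | 1⟩

Signatures (|P|; sorted positive RHS coefficients), sorted:
[⟨2 | 1 1⟩, ⟨3 | 0⟩, ⟨3 | 1 2⟩, ⟨4 | 1⟩, ⟨4 | 1⟩]


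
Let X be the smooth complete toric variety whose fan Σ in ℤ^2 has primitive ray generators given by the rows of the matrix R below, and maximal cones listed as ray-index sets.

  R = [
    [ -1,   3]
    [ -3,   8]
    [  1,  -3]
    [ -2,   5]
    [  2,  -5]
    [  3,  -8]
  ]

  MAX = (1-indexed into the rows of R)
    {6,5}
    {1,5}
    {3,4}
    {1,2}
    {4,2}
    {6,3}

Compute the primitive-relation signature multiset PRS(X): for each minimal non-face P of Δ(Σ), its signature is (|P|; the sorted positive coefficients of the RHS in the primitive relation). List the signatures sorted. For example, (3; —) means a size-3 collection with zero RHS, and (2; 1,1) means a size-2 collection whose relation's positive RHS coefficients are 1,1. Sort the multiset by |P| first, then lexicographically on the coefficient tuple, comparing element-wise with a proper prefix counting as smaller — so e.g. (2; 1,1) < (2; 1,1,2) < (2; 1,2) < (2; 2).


Minimal non-faces — 9 found among 6 rays, 6 max cones:

  P = {1,3}:  v_{1} + v_{3} = 0  ⟹  sig = (2; —)
  P = {2,6}:  v_{2} + v_{6} = 0  ⟹  sig = (2; —)
  P = {4,5}:  v_{4} + v_{5} = 0  ⟹  sig = (2; —)
  P = {1,4}:  v_{1} + v_{4} = v_{2}  ⟹  sig = (2; 1)
  P = {1,6}:  v_{1} + v_{6} = v_{5}  ⟹  sig = (2; 1)
  P = {2,3}:  v_{2} + v_{3} = v_{4}  ⟹  sig = (2; 1)
  P = {2,5}:  v_{2} + v_{5} = v_{1}  ⟹  sig = (2; 1)
  P = {3,5}:  v_{3} + v_{5} = v_{6}  ⟹  sig = (2; 1)
  P = {4,6}:  v_{4} + v_{6} = v_{3}  ⟹  sig = (2; 1)

Sorted signature multiset PRS(X):
    |P|=2: 9 collections, coeffs (), (), (), (1), (1), (1), (1), (1), (1)


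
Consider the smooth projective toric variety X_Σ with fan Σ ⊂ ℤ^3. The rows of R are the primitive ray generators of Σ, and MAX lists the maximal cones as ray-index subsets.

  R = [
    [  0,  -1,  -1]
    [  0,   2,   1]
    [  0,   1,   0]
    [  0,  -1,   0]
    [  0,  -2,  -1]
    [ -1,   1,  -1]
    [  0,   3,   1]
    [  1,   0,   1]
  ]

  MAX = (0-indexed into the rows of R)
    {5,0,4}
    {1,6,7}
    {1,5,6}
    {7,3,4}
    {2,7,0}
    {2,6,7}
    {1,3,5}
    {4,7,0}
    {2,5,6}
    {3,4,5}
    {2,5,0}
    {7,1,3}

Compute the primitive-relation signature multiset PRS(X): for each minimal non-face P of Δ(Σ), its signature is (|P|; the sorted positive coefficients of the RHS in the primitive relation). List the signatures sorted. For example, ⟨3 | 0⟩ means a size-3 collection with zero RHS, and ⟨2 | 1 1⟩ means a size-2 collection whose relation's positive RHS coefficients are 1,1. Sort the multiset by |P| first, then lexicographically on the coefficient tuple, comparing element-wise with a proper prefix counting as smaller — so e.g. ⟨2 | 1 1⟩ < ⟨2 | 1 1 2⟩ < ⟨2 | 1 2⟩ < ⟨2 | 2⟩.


10 minimal non-faces of Δ(Σ) (on 8 rays):

  {1,4}:  v_{1} + v_{4} = 0  →  sig = ⟨2 | 0⟩
  {2,3}:  v_{2} + v_{3} = 0  →  sig = ⟨2 | 0⟩
  {0,1}:  v_{0} + v_{1} = v_{2}  →  sig = ⟨2 | 1⟩
  {0,3}:  v_{0} + v_{3} = v_{4}  →  sig = ⟨2 | 1⟩
  {1,2}:  v_{1} + v_{2} = v_{6}  →  sig = ⟨2 | 1⟩
  {2,4}:  v_{2} + v_{4} = v_{0}  →  sig = ⟨2 | 1⟩
  {3,6}:  v_{3} + v_{6} = v_{1}  →  sig = ⟨2 | 1⟩
  {4,6}:  v_{4} + v_{6} = v_{2}  →  sig = ⟨2 | 1⟩
  {5,7}:  v_{5} + v_{7} = v_{2}  →  sig = ⟨2 | 1⟩
  {0,6}:  v_{0} + v_{6} = 2·v_{2}  →  sig = ⟨2 | 2⟩

so the primitive-relation signature multiset is
    |P|=2: 10 collections, coeffs (), (), (1), (1), (1), (1), (1), (1), (1), (2)


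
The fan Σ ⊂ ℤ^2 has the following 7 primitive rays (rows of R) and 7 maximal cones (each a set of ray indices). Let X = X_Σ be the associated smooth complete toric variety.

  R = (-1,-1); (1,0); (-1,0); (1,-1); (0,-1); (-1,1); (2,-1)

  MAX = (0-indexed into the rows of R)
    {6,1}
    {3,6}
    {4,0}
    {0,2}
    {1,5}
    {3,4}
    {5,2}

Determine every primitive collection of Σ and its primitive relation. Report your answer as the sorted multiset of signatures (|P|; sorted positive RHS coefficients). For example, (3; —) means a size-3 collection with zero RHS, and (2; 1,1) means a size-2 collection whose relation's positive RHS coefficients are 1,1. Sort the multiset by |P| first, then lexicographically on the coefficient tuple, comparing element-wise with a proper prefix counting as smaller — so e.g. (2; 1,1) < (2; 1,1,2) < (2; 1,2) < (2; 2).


14 minimal non-faces of Δ(Σ) (on 7 rays):

  • {1,2}:  v_{1} + v_{2} = 0 ; sig = (2; —)
  • {3,5}:  v_{3} + v_{5} = 0 ; sig = (2; —)
  • {0,1}:  v_{0} + v_{1} = v_{4} ; sig = (2; 1)
  • {1,3}:  v_{1} + v_{3} = v_{6} ; sig = (2; 1)
  • {1,4}:  v_{1} + v_{4} = v_{3} ; sig = (2; 1)
  • {2,3}:  v_{2} + v_{3} = v_{4} ; sig = (2; 1)
  • {2,4}:  v_{2} + v_{4} = v_{0} ; sig = (2; 1)
  • {2,6}:  v_{2} + v_{6} = v_{3} ; sig = (2; 1)
  • {4,5}:  v_{4} + v_{5} = v_{2} ; sig = (2; 1)
  • {5,6}:  v_{5} + v_{6} = v_{1} ; sig = (2; 1)
  • {0,6}:  v_{0} + v_{6} = v_{3} + v_{4} ; sig = (2; 1,1)
  • {0,3}:  v_{0} + v_{3} = 2·v_{4} ; sig = (2; 2)
  • {0,5}:  v_{0} + v_{5} = 2·v_{2} ; sig = (2; 2)
  • {4,6}:  v_{4} + v_{6} = 2·v_{3} ; sig = (2; 2)

Signatures (|P|; sorted positive RHS coefficients), sorted:
    (2; —)
    (2; —)
    (2; 1)
    (2; 1)
    (2; 1)
    (2; 1)
    (2; 1)
    (2; 1)
    (2; 1)
    (2; 1)
    (2; 1,1)
    (2; 2)
    (2; 2)
    (2; 2)


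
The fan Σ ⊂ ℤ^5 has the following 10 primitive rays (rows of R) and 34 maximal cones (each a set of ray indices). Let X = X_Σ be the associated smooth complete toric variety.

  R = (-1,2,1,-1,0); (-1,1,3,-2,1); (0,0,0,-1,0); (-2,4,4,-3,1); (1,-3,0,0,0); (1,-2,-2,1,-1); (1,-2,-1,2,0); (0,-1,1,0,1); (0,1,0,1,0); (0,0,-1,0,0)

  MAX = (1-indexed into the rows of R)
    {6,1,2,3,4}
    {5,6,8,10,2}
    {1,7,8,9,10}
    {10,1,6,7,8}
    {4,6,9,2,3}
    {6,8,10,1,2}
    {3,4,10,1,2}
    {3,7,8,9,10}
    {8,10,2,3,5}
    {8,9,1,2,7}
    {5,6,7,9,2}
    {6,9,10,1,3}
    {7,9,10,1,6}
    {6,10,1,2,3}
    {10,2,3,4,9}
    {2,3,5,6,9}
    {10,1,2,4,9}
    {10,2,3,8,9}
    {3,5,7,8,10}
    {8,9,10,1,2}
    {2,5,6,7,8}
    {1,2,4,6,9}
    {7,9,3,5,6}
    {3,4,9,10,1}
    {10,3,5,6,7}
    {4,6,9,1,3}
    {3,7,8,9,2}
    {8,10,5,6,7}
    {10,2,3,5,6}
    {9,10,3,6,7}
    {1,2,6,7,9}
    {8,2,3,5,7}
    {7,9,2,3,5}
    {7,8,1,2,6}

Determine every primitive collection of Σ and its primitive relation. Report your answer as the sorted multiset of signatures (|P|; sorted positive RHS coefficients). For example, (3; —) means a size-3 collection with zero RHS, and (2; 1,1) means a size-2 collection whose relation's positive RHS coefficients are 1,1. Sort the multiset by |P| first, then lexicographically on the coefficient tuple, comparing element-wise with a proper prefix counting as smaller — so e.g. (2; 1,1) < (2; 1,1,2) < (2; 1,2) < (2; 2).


Minimal non-faces — 15 found among 10 rays, 34 max cones:

  P={1,5}:  v_{1} + v_{5} = v_{2} + v_{6}  ⟹  sig = (2; 1,1)
  P={4,7}:  v_{4} + v_{7} = v_{2} + v_{9}  ⟹  sig = (2; 1,1)
  P={4,5}:  v_{4} + v_{5} = 2·v_{2} + v_{3} + v_{6} + v_{9}  ⟹  sig = (2; 1,1,1,2)
  P={4,8}:  v_{4} + v_{8} = 2·v_{2} + v_{9} + v_{10}  ⟹  sig = (2; 1,1,2)
  P={1,3,7}:  v_{1} + v_{3} + v_{7} = 0  ⟹  sig = (3; —)
  P={2,7,10}:  v_{2} + v_{7} + v_{10} = v_{8}  ⟹  sig = (3; 1)
  P={6,8,9}:  v_{6} + v_{8} + v_{9} = v_{7}  ⟹  sig = (3; 1)
  P={1,3,8}:  v_{1} + v_{3} + v_{8} = v_{2} + v_{10}  ⟹  sig = (3; 1,1)
  P={3,6,8}:  v_{3} + v_{6} + v_{8} = v_{5} + v_{10}  ⟹  sig = (3; 1,1)
  P={4,6,10}:  v_{4} + v_{6} + v_{10} = v_{1} + v_{3}  ⟹  sig = (3; 1,1)
  P={5,9,10}:  v_{5} + v_{9} + v_{10} = v_{3} + v_{7}  ⟹  sig = (3; 1,1)
  P={5,8,9}:  v_{5} + v_{8} + v_{9} = v_{2} + v_{3} + 2·v_{7}  ⟹  sig = (3; 1,1,2)
  P={2,6,9,10}:  v_{2} + v_{6} + v_{9} + v_{10} = 0  ⟹  sig = (4; —)
  P={1,2,3,9}:  v_{1} + v_{2} + v_{3} + v_{9} = v_{4}  ⟹  sig = (4; 1)
  P={2,3,6,7}:  v_{2} + v_{3} + v_{6} + v_{7} = v_{5}  ⟹  sig = (4; 1)

Hence PRS(X_Σ) =
    |P|=2: 4 collections, coeffs (1,1), (1,1), (1,1,1,2), (1,1,2)
    |P|=3: 8 collections, coeffs (), (1), (1), (1,1), (1,1), (1,1), (1,1), (1,1,2)
    |P|=4: 3 collections, coeffs (), (1), (1)


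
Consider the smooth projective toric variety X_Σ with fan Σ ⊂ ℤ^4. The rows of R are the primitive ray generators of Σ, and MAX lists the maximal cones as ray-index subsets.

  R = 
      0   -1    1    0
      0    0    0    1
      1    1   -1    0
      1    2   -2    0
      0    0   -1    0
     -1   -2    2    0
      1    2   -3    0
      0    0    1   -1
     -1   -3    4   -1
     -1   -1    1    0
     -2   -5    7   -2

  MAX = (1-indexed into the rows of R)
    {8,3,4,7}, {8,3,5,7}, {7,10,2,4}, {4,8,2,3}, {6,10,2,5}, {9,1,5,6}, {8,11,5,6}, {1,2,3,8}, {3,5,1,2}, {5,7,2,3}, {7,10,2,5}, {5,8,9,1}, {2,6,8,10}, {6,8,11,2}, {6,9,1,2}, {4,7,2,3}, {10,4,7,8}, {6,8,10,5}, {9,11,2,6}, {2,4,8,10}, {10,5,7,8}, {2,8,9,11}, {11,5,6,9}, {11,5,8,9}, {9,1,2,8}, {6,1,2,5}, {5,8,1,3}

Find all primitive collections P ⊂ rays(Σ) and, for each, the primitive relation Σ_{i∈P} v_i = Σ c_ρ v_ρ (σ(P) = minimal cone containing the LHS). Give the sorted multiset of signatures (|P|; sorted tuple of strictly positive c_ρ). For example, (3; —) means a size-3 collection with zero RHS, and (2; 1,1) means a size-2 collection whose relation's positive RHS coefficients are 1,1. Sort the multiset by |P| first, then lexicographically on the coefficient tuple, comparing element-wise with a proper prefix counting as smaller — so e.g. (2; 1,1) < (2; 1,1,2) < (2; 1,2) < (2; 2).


The 23 primitive collections of Σ (r=11, n=4):

  • {3,10}:  v_{3} + v_{10} = 0 ; sig = (2; —)
  • {4,6}:  v_{4} + v_{6} = 0 ; sig = (2; —)
  • {1,4}:  v_{1} + v_{4} = v_{3} ; sig = (2; 1)
  • {1,10}:  v_{1} + v_{10} = v_{6} ; sig = (2; 1)
  • {3,6}:  v_{3} + v_{6} = v_{1} ; sig = (2; 1)
  • {4,5}:  v_{4} + v_{5} = v_{7} ; sig = (2; 1)
  • {6,7}:  v_{6} + v_{7} = v_{5} ; sig = (2; 1)
  • {1,7}:  v_{1} + v_{7} = v_{3} + v_{5} ; sig = (2; 1,1)
  • {4,9}:  v_{4} + v_{9} = v_{1} + v_{8} ; sig = (2; 1,1)
  • {4,11}:  v_{4} + v_{11} = v_{8} + v_{9} ; sig = (2; 1,1)
  • {3,11}:  v_{3} + v_{11} = v_{1} + v_{8} + v_{9} ; sig = (2; 1,1,1)
  • {7,9}:  v_{7} + v_{9} = v_{1} + v_{5} + v_{8} ; sig = (2; 1,1,1)
  • {7,11}:  v_{7} + v_{11} = v_{5} + v_{8} + v_{9} ; sig = (2; 1,1,1)
  • {3,9}:  v_{3} + v_{9} = 2·v_{1} + v_{8} ; sig = (2; 1,2)
  • {9,10}:  v_{9} + v_{10} = 2·v_{6} + v_{8} ; sig = (2; 1,2)
  • {1,11}:  v_{1} + v_{11} = 2·v_{9} ; sig = (2; 2)
  • {10,11}:  v_{10} + v_{11} = 3·v_{6} + 2·v_{8} ; sig = (2; 2,3)
  • {2,5,8}:  v_{2} + v_{5} + v_{8} = 0 ; sig = (3; —)
  • {1,6,8}:  v_{1} + v_{6} + v_{8} = v_{9} ; sig = (3; 1)
  • {2,7,8}:  v_{2} + v_{7} + v_{8} = v_{4} ; sig = (3; 1)
  • {6,8,9}:  v_{6} + v_{8} + v_{9} = v_{11} ; sig = (3; 1)
  • {2,5,9}:  v_{2} + v_{5} + v_{9} = v_{1} + v_{6} ; sig = (3; 1,1)
  • {2,5,11}:  v_{2} + v_{5} + v_{11} = v_{6} + v_{9} ; sig = (3; 1,1)

so the primitive-relation signature multiset is
[(2; —), (2; —), (2; 1), (2; 1), (2; 1), (2; 1), (2; 1), (2; 1,1), (2; 1,1), (2; 1,1), (2; 1,1,1), (2; 1,1,1), (2; 1,1,1), (2; 1,2), (2; 1,2), (2; 2), (2; 2,3), (3; —), (3; 1), (3; 1), (3; 1), (3; 1,1), (3; 1,1)]


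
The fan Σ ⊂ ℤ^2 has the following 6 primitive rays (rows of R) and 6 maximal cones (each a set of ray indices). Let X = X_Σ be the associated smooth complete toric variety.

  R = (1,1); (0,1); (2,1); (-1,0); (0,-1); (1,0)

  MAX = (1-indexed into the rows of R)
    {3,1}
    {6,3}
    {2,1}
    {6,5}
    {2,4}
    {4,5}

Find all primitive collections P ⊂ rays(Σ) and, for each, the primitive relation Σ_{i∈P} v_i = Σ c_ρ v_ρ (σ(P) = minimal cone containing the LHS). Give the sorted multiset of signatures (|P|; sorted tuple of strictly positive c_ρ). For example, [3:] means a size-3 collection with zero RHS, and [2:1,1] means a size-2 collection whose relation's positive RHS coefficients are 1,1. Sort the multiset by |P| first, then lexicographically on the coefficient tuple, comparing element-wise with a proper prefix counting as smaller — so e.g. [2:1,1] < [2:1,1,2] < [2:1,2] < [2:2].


9 collections generate NE(X_Σ); each relation:

  P = {2,5}:  v_{2} + v_{5} = 0  ⟹  sig = [2:]
  P = {4,6}:  v_{4} + v_{6} = 0  ⟹  sig = [2:]
  P = {1,4}:  v_{1} + v_{4} = v_{2}  ⟹  sig = [2:1]
  P = {1,5}:  v_{1} + v_{5} = v_{6}  ⟹  sig = [2:1]
  P = {1,6}:  v_{1} + v_{6} = v_{3}  ⟹  sig = [2:1]
  P = {2,6}:  v_{2} + v_{6} = v_{1}  ⟹  sig = [2:1]
  P = {3,4}:  v_{3} + v_{4} = v_{1}  ⟹  sig = [2:1]
  P = {2,3}:  v_{2} + v_{3} = 2·v_{1}  ⟹  sig = [2:2]
  P = {3,5}:  v_{3} + v_{5} = 2·v_{6}  ⟹  sig = [2:2]

so the primitive-relation signature multiset is
    |P|=2: 9 collections, coeffs (), (), (1), (1), (1), (1), (1), (2), (2)


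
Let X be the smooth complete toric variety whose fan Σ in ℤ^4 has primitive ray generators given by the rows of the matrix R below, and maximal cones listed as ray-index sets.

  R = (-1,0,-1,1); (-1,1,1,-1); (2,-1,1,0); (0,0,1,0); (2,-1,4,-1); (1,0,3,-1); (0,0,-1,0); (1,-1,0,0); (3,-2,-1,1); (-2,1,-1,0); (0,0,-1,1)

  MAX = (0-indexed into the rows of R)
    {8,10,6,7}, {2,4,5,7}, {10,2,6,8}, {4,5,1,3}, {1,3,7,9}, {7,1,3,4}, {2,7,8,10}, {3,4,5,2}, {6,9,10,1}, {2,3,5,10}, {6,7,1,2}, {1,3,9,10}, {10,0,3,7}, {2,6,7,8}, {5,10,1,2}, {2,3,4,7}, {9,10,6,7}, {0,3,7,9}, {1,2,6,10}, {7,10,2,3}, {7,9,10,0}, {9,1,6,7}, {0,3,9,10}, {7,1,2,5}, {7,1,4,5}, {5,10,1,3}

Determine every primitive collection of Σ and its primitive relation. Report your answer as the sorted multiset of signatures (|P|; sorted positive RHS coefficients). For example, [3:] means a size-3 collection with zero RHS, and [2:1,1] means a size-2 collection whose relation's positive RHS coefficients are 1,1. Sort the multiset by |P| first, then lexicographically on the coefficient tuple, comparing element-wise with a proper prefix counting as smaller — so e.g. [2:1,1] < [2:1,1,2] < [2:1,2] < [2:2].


The 25 primitive collections of Σ (r=11, n=4):

  {2,9}:  v_{2} + v_{9} = 0 ; sig = [2:]
  {3,6}:  v_{3} + v_{6} = 0 ; sig = [2:]
  {0,1}:  v_{0} + v_{1} = v_{3} + v_{9} ; sig = [2:1,1]
  {1,8}:  v_{1} + v_{8} = v_{2} + v_{6} ; sig = [2:1,1]
  {4,6}:  v_{4} + v_{6} = v_{5} + v_{7} ; sig = [2:1,1]
  {5,6}:  v_{5} + v_{6} = v_{1} + v_{2} ; sig = [2:1,1]
  {5,9}:  v_{5} + v_{9} = v_{1} + v_{3} ; sig = [2:1,1]
  {0,2}:  v_{0} + v_{2} = v_{3} + v_{7} + v_{10} ; sig = [2:1,1,1]
  {0,6}:  v_{0} + v_{6} = v_{7} + v_{9} + v_{10} ; sig = [2:1,1,1]
  {3,8}:  v_{3} + v_{8} = v_{2} + v_{7} + v_{10} ; sig = [2:1,1,1]
  {8,9}:  v_{8} + v_{9} = v_{6} + v_{7} + v_{10} ; sig = [2:1,1,1]
  {4,8}:  v_{4} + v_{8} = 2·v_{2} + v_{3} + v_{7} ; sig = [2:1,1,2]
  {4,9}:  v_{4} + v_{9} = v_{1} + 2·v_{3} + v_{7} ; sig = [2:1,1,2]
  {4,10}:  v_{4} + v_{10} = v_{2} + 2·v_{3} ; sig = [2:1,2]
  {0,4}:  v_{0} + v_{4} = 3·v_{3} + v_{7} ; sig = [2:1,3]
  {0,5}:  v_{0} + v_{5} = 2·v_{3} ; sig = [2:2]
  {5,8}:  v_{5} + v_{8} = 2·v_{2} ; sig = [2:2]
  {0,8}:  v_{0} + v_{8} = 2·v_{7} + 2·v_{10} ; sig = [2:2,2]
  {1,7,10}:  v_{1} + v_{7} + v_{10} = 0 ; sig = [3:]
  {1,2,3}:  v_{1} + v_{2} + v_{3} = v_{5} ; sig = [3:1]
  {3,5,7}:  v_{3} + v_{5} + v_{7} = v_{4} ; sig = [3:1]
  {5,7,10}:  v_{5} + v_{7} + v_{10} = v_{2} + v_{3} ; sig = [3:1,1]
  {1,2,4}:  v_{1} + v_{2} + v_{4} = 2·v_{5} + v_{7} ; sig = [3:1,2]
  {2,6,7,10}:  v_{2} + v_{6} + v_{7} + v_{10} = v_{8} ; sig = [4:1]
  {3,7,9,10}:  v_{3} + v_{7} + v_{9} + v_{10} = v_{0} ; sig = [4:1]

so the primitive-relation signature multiset is
[[2:], [2:], [2:1,1], [2:1,1], [2:1,1], [2:1,1], [2:1,1], [2:1,1,1], [2:1,1,1], [2:1,1,1], [2:1,1,1], [2:1,1,2], [2:1,1,2], [2:1,2], [2:1,3], [2:2], [2:2], [2:2,2], [3:], [3:1], [3:1], [3:1,1], [3:1,2], [4:1], [4:1]]


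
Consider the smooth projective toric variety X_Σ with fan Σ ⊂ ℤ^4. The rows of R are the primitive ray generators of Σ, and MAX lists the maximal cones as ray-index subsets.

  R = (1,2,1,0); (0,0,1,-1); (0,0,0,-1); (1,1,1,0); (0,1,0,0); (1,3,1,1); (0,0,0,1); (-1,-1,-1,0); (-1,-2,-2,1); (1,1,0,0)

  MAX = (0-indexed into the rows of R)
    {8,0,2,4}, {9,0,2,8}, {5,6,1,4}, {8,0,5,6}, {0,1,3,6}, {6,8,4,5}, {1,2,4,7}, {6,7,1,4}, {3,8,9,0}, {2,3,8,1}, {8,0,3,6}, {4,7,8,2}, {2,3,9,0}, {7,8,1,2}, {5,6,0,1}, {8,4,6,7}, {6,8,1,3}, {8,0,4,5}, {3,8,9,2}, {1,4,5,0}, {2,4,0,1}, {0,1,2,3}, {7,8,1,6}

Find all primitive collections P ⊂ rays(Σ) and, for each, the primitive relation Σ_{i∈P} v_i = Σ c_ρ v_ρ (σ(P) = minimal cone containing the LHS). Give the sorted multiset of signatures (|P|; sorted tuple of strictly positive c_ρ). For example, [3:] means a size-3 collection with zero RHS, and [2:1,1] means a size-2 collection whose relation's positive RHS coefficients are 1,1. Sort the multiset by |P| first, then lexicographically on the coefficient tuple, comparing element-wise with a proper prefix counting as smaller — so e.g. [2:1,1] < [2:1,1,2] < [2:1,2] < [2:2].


17 minimal non-faces of Δ(Σ) (on 10 rays):

  P={2,6}:  v_{2} + v_{6} = 0  →  sig = [2:]
  P={3,7}:  v_{3} + v_{7} = 0  →  sig = [2:]
  P={0,7}:  v_{0} + v_{7} = v_{4}  →  sig = [2:1]
  P={3,4}:  v_{3} + v_{4} = v_{0}  →  sig = [2:1]
  P={1,9}:  v_{1} + v_{9} = v_{2} + v_{3}  →  sig = [2:1,1]
  P={2,5}:  v_{2} + v_{5} = v_{0} + v_{4}  →  sig = [2:1,1]
  P={6,9}:  v_{6} + v_{9} = v_{0} + v_{3} + v_{8}  →  sig = [2:1,1,1]
  P={7,9}:  v_{7} + v_{9} = v_{0} + v_{2} + v_{8}  →  sig = [2:1,1,1]
  P={4,9}:  v_{4} + v_{9} = 2·v_{0} + v_{2} + v_{8}  →  sig = [2:1,1,2]
  P={3,5}:  v_{3} + v_{5} = 2·v_{0} + v_{6}  →  sig = [2:1,2]
  P={5,7}:  v_{5} + v_{7} = 2·v_{4} + v_{6}  →  sig = [2:1,2]
  P={5,9}:  v_{5} + v_{9} = 3·v_{0} + v_{8}  →  sig = [2:1,3]
  P={0,1,8}:  v_{0} + v_{1} + v_{8} = 0  →  sig = [3:]
  P={0,4,6}:  v_{0} + v_{4} + v_{6} = v_{5}  →  sig = [3:1]
  P={1,4,8}:  v_{1} + v_{4} + v_{8} = v_{7}  →  sig = [3:1]
  P={1,5,8}:  v_{1} + v_{5} + v_{8} = v_{4} + v_{6}  →  sig = [3:1,1]
  P={0,2,3,8}:  v_{0} + v_{2} + v_{3} + v_{8} = v_{9}  →  sig = [4:1]

Hence PRS(X_Σ) =
    [2:]
    [2:]
    [2:1]
    [2:1]
    [2:1,1]
    [2:1,1]
    [2:1,1,1]
    [2:1,1,1]
    [2:1,1,2]
    [2:1,2]
    [2:1,2]
    [2:1,3]
    [3:]
    [3:1]
    [3:1]
    [3:1,1]
    [4:1]


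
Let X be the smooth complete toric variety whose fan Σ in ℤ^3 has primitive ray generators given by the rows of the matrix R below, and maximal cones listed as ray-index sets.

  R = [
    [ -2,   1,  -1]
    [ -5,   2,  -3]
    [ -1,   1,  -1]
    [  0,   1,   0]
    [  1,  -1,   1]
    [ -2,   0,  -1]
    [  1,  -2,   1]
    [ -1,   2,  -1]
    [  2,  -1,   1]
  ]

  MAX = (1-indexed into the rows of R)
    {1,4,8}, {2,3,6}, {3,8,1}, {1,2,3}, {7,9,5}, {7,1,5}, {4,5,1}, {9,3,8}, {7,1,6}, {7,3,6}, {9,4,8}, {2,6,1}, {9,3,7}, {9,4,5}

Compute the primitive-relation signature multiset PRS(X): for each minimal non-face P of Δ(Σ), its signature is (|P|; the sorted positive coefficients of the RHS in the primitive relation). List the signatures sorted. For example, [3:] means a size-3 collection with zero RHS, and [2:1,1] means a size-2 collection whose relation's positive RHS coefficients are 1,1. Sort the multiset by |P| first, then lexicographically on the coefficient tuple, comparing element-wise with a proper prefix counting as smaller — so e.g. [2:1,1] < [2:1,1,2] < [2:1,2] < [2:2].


Δ(Σ) — 9 vertices, 17 min non-faces:

  P = {1,9}:  v_{1} + v_{9} = 0  ⇒ sig = [2:]
  P = {3,5}:  v_{3} + v_{5} = 0  ⇒ sig = [2:]
  P = {7,8}:  v_{7} + v_{8} = 0  ⇒ sig = [2:]
  P = {3,4}:  v_{3} + v_{4} = v_{8}  ⇒ sig = [2:1]
  P = {4,6}:  v_{4} + v_{6} = v_{1}  ⇒ sig = [2:1]
  P = {4,7}:  v_{4} + v_{7} = v_{5}  ⇒ sig = [2:1]
  P = {5,8}:  v_{5} + v_{8} = v_{4}  ⇒ sig = [2:1]
  P = {2,5}:  v_{2} + v_{5} = v_{1} + v_{6}  ⇒ sig = [2:1,1]
  P = {2,9}:  v_{2} + v_{9} = v_{3} + v_{6}  ⇒ sig = [2:1,1]
  P = {5,6}:  v_{5} + v_{6} = v_{1} + v_{7}  ⇒ sig = [2:1,1]
  P = {6,8}:  v_{6} + v_{8} = v_{1} + v_{3}  ⇒ sig = [2:1,1]
  P = {6,9}:  v_{6} + v_{9} = v_{3} + v_{7}  ⇒ sig = [2:1,1]
  P = {2,4}:  v_{2} + v_{4} = 2·v_{1} + v_{3}  ⇒ sig = [2:1,2]
  P = {2,7}:  v_{2} + v_{7} = 2·v_{6}  ⇒ sig = [2:2]
  P = {2,8}:  v_{2} + v_{8} = 2·v_{1} + 2·v_{3}  ⇒ sig = [2:2,2]
  P = {1,3,6}:  v_{1} + v_{3} + v_{6} = v_{2}  ⇒ sig = [3:1]
  P = {1,3,7}:  v_{1} + v_{3} + v_{7} = v_{6}  ⇒ sig = [3:1]

Hence PRS(X_Σ) =
    |P|=2: 15 collections, coeffs (), (), (), (1), (1), (1), (1), (1,1), (1,1), (1,1), (1,1), (1,1), (1,2), (2), (2,2)
    |P|=3: 2 collections, coeffs (1), (1)


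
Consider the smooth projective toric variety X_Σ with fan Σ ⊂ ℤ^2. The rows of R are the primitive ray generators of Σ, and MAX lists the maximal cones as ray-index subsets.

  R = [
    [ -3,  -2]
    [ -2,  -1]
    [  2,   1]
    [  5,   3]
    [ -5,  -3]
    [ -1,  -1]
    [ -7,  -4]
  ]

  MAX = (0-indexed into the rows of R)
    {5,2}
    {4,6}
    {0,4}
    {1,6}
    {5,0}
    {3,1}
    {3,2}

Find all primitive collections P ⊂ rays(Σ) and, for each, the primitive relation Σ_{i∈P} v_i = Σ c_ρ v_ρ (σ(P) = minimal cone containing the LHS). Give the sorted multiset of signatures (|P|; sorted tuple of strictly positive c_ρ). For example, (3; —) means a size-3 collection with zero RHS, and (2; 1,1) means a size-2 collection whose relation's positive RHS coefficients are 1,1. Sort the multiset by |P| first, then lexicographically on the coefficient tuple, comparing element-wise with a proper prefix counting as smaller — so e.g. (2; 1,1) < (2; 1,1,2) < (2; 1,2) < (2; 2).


Primitive collections (14):

  P = {1,2}:  v_{1} + v_{2} = 0  ⇒ sig = (2; —)
  P = {3,4}:  v_{3} + v_{4} = 0  ⇒ sig = (2; —)
  P = {0,1}:  v_{0} + v_{1} = v_{4}  ⇒ sig = (2; 1)
  P = {0,2}:  v_{0} + v_{2} = v_{5}  ⇒ sig = (2; 1)
  P = {0,3}:  v_{0} + v_{3} = v_{2}  ⇒ sig = (2; 1)
  P = {1,4}:  v_{1} + v_{4} = v_{6}  ⇒ sig = (2; 1)
  P = {1,5}:  v_{1} + v_{5} = v_{0}  ⇒ sig = (2; 1)
  P = {2,4}:  v_{2} + v_{4} = v_{0}  ⇒ sig = (2; 1)
  P = {2,6}:  v_{2} + v_{6} = v_{4}  ⇒ sig = (2; 1)
  P = {3,6}:  v_{3} + v_{6} = v_{1}  ⇒ sig = (2; 1)
  P = {5,6}:  v_{5} + v_{6} = v_{0} + v_{4}  ⇒ sig = (2; 1,1)
  P = {0,6}:  v_{0} + v_{6} = 2·v_{4}  ⇒ sig = (2; 2)
  P = {3,5}:  v_{3} + v_{5} = 2·v_{2}  ⇒ sig = (2; 2)
  P = {4,5}:  v_{4} + v_{5} = 2·v_{0}  ⇒ sig = (2; 2)

Signatures (|P|; sorted positive RHS coefficients), sorted:
    (2; —)
    (2; —)
    (2; 1)
    (2; 1)
    (2; 1)
    (2; 1)
    (2; 1)
    (2; 1)
    (2; 1)
    (2; 1)
    (2; 1,1)
    (2; 2)
    (2; 2)
    (2; 2)


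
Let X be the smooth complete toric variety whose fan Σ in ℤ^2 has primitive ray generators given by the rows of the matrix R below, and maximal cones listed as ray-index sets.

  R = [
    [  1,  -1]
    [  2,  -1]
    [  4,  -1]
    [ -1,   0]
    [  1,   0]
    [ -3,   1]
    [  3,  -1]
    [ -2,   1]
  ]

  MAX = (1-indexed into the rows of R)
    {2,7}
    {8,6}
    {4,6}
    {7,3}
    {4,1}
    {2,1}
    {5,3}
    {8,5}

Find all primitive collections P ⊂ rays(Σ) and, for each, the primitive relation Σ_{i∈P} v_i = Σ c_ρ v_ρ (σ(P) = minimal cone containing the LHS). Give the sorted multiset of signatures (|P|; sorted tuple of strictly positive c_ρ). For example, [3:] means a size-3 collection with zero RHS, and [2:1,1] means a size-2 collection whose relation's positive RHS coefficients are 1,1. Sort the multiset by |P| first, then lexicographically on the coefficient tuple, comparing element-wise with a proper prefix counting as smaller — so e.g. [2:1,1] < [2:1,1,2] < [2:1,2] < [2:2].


Σ has 20 primitive collections:

  P = {2,8}:  v_{2} + v_{8} = 0  →  sig = [2:]
  P = {4,5}:  v_{4} + v_{5} = 0  →  sig = [2:]
  P = {6,7}:  v_{6} + v_{7} = 0  →  sig = [2:]
  P = {1,5}:  v_{1} + v_{5} = v_{2}  →  sig = [2:1]
  P = {1,8}:  v_{1} + v_{8} = v_{4}  →  sig = [2:1]
  P = {2,4}:  v_{2} + v_{4} = v_{1}  →  sig = [2:1]
  P = {2,5}:  v_{2} + v_{5} = v_{7}  →  sig = [2:1]
  P = {2,6}:  v_{2} + v_{6} = v_{4}  →  sig = [2:1]
  P = {3,4}:  v_{3} + v_{4} = v_{7}  →  sig = [2:1]
  P = {3,6}:  v_{3} + v_{6} = v_{5}  →  sig = [2:1]
  P = {4,7}:  v_{4} + v_{7} = v_{2}  →  sig = [2:1]
  P = {4,8}:  v_{4} + v_{8} = v_{6}  →  sig = [2:1]
  P = {5,6}:  v_{5} + v_{6} = v_{8}  →  sig = [2:1]
  P = {5,7}:  v_{5} + v_{7} = v_{3}  →  sig = [2:1]
  P = {7,8}:  v_{7} + v_{8} = v_{5}  →  sig = [2:1]
  P = {1,3}:  v_{1} + v_{3} = v_{2} + v_{7}  →  sig = [2:1,1]
  P = {1,6}:  v_{1} + v_{6} = 2·v_{4}  →  sig = [2:2]
  P = {1,7}:  v_{1} + v_{7} = 2·v_{2}  →  sig = [2:2]
  P = {2,3}:  v_{2} + v_{3} = 2·v_{7}  →  sig = [2:2]
  P = {3,8}:  v_{3} + v_{8} = 2·v_{5}  →  sig = [2:2]

Sorted signature multiset PRS(X):
[[2:], [2:], [2:], [2:1], [2:1], [2:1], [2:1], [2:1], [2:1], [2:1], [2:1], [2:1], [2:1], [2:1], [2:1], [2:1,1], [2:2], [2:2], [2:2], [2:2]]


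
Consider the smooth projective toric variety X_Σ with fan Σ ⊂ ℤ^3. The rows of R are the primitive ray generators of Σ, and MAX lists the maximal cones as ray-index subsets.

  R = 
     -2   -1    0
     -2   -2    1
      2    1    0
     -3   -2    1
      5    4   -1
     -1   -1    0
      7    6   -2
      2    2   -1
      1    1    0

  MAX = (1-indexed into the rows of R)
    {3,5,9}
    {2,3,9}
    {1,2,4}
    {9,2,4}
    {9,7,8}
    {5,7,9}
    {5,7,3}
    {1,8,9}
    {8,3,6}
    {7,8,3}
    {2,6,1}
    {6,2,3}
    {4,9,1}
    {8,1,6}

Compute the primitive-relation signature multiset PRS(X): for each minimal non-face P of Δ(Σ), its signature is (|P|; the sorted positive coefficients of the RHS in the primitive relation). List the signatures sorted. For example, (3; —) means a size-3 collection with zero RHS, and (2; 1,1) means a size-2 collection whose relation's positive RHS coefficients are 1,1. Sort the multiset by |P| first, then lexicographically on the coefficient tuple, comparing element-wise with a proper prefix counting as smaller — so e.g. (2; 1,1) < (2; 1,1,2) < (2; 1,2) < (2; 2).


18 collections generate NE(X_Σ); each relation:

  P={1,3}:  v_{1} + v_{3} = 0  so sig = (2; —)
  P={2,8}:  v_{2} + v_{8} = 0  so sig = (2; —)
  P={6,9}:  v_{6} + v_{9} = 0  so sig = (2; —)
  P={2,7}:  v_{2} + v_{7} = v_{5}  so sig = (2; 1)
  P={5,8}:  v_{5} + v_{8} = v_{7}  so sig = (2; 1)
  P={1,5}:  v_{1} + v_{5} = v_{8} + v_{9}  so sig = (2; 1,1)
  P={2,5}:  v_{2} + v_{5} = v_{3} + v_{9}  so sig = (2; 1,1)
  P={3,4}:  v_{3} + v_{4} = v_{2} + v_{9}  so sig = (2; 1,1)
  P={4,6}:  v_{4} + v_{6} = v_{1} + v_{2}  so sig = (2; 1,1)
  P={4,8}:  v_{4} + v_{8} = v_{1} + v_{9}  so sig = (2; 1,1)
  P={5,6}:  v_{5} + v_{6} = v_{3} + v_{8}  so sig = (2; 1,1)
  P={1,7}:  v_{1} + v_{7} = 2·v_{8} + v_{9}  so sig = (2; 1,2)
  P={4,7}:  v_{4} + v_{7} = v_{8} + 2·v_{9}  so sig = (2; 1,2)
  P={6,7}:  v_{6} + v_{7} = v_{3} + 2·v_{8}  so sig = (2; 1,2)
  P={4,5}:  v_{4} + v_{5} = 2·v_{9}  so sig = (2; 2)
  P={1,2,9}:  v_{1} + v_{2} + v_{9} = v_{4}  so sig = (3; 1)
  P={3,8,9}:  v_{3} + v_{8} + v_{9} = v_{5}  so sig = (3; 1)
  P={3,7,9}:  v_{3} + v_{7} + v_{9} = 2·v_{5}  so sig = (3; 2)

Signatures (|P|; sorted positive RHS coefficients), sorted:
[(2; —), (2; —), (2; —), (2; 1), (2; 1), (2; 1,1), (2; 1,1), (2; 1,1), (2; 1,1), (2; 1,1), (2; 1,1), (2; 1,2), (2; 1,2), (2; 1,2), (2; 2), (3; 1), (3; 1), (3; 2)]


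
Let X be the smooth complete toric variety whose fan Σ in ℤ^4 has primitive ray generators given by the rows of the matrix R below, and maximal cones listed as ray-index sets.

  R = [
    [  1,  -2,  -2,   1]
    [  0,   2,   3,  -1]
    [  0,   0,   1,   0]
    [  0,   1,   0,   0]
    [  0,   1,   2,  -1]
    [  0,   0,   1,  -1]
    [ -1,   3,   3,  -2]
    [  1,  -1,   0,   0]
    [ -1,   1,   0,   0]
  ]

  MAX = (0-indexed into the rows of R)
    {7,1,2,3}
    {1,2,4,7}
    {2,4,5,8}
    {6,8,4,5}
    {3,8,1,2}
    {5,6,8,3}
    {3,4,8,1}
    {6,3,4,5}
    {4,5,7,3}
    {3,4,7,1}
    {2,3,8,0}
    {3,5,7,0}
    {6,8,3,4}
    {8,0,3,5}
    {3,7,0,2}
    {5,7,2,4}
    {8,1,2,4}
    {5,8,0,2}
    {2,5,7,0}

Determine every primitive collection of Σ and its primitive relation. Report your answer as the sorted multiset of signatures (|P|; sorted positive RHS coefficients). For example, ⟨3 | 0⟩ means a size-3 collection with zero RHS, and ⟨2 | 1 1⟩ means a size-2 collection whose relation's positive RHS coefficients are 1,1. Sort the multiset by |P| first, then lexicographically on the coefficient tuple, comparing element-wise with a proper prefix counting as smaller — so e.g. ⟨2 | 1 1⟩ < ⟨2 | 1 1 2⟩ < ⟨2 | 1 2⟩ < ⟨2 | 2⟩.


Δ(Σ) — 9 vertices, 11 min non-faces:

  P = {7,8}:  v_{7} + v_{8} = 0  →  sig = ⟨2 | 0⟩
  P = {0,4}:  v_{0} + v_{4} = v_{7}  →  sig = ⟨2 | 1⟩
  P = {0,6}:  v_{0} + v_{6} = v_{3} + v_{5}  →  sig = ⟨2 | 1 1⟩
  P = {0,1}:  v_{0} + v_{1} = v_{2} + v_{3} + v_{7}  →  sig = ⟨2 | 1 1 1⟩
  P = {6,7}:  v_{6} + v_{7} = v_{3} + v_{4} + v_{5}  →  sig = ⟨2 | 1 1 1⟩
  P = {1,6}:  v_{1} + v_{6} = v_{3} + 3·v_{4} + v_{8}  →  sig = ⟨2 | 1 1 3⟩
  P = {2,6}:  v_{2} + v_{6} = 2·v_{4} + v_{8}  →  sig = ⟨2 | 1 2⟩
  P = {1,5}:  v_{1} + v_{5} = 2·v_{4}  →  sig = ⟨2 | 2⟩
  P = {2,3,4}:  v_{2} + v_{3} + v_{4} = v_{1}  →  sig = ⟨3 | 1⟩
  P = {2,3,5}:  v_{2} + v_{3} + v_{5} = v_{4}  →  sig = ⟨3 | 1⟩
  P = {3,4,5,8}:  v_{3} + v_{4} + v_{5} + v_{8} = v_{6}  →  sig = ⟨4 | 1⟩

Sorted signature multiset PRS(X):
{ ⟨2 | 0⟩,  ⟨2 | 1⟩,  ⟨2 | 1 1⟩,  ⟨2 | 1 1 1⟩ ×2,  ⟨2 | 1 1 3⟩,  ⟨2 | 1 2⟩,  ⟨2 | 2⟩,  ⟨3 | 1⟩ ×2,  ⟨4 | 1⟩ }


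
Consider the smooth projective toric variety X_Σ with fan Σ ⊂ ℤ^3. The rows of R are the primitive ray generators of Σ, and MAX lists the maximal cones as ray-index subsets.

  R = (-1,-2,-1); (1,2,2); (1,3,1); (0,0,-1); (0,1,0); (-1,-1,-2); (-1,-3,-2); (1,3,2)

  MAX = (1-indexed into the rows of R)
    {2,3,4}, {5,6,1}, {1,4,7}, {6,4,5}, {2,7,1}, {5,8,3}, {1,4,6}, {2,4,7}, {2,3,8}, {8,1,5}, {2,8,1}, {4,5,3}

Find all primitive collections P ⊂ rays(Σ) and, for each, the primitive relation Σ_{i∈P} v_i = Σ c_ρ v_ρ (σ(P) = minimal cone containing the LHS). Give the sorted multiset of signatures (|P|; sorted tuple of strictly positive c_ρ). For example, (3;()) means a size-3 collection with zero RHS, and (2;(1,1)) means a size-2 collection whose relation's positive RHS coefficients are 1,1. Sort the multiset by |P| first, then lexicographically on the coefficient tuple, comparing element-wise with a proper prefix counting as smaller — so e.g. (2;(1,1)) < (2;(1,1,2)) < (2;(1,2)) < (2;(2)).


Minimal non-faces — 12 found among 8 rays, 12 max cones:

  {7,8}:  v_{7} + v_{8} = 0 ; sig = (2;())
  {1,3}:  v_{1} + v_{3} = v_{5} ; sig = (2;(1))
  {2,5}:  v_{2} + v_{5} = v_{8} ; sig = (2;(1))
  {2,6}:  v_{2} + v_{6} = v_{5} ; sig = (2;(1))
  {3,7}:  v_{3} + v_{7} = v_{4} ; sig = (2;(1))
  {4,8}:  v_{4} + v_{8} = v_{3} ; sig = (2;(1))
  {5,7}:  v_{5} + v_{7} = v_{1} + v_{4} ; sig = (2;(1,1))
  {3,6}:  v_{3} + v_{6} = v_{4} + 2·v_{5} ; sig = (2;(1,2))
  {6,8}:  v_{6} + v_{8} = 2·v_{5} ; sig = (2;(2))
  {6,7}:  v_{6} + v_{7} = 2·v_{1} + 2·v_{4} ; sig = (2;(2,2))
  {1,2,4}:  v_{1} + v_{2} + v_{4} = 0 ; sig = (3;())
  {1,4,5}:  v_{1} + v_{4} + v_{5} = v_{6} ; sig = (3;(1))

Signatures (|P|; sorted positive RHS coefficients), sorted:
    (2;())
    (2;(1))
    (2;(1))
    (2;(1))
    (2;(1))
    (2;(1))
    (2;(1,1))
    (2;(1,2))
    (2;(2))
    (2;(2,2))
    (3;())
    (3;(1))


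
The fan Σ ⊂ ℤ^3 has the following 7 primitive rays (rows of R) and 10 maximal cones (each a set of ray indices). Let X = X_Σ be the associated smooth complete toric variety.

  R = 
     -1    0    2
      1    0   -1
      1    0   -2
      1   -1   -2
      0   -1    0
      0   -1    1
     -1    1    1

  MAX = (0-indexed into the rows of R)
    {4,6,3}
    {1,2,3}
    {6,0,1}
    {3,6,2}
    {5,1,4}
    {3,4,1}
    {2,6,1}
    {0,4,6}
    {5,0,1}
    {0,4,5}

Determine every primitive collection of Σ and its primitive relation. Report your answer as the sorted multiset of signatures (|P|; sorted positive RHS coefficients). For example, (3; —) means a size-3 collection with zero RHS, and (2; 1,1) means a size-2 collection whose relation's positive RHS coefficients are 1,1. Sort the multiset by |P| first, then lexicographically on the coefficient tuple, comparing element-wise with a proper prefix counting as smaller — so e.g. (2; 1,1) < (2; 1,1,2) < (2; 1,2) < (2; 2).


9 minimal non-faces of Δ(Σ) (on 7 rays):

  P={0,2}:  v_{0} + v_{2} = 0  →  sig = (2; —)
  P={0,3}:  v_{0} + v_{3} = v_{4}  →  sig = (2; 1)
  P={2,4}:  v_{2} + v_{4} = v_{3}  →  sig = (2; 1)
  P={5,6}:  v_{5} + v_{6} = v_{0}  →  sig = (2; 1)
  P={2,5}:  v_{2} + v_{5} = v_{1} + v_{4}  →  sig = (2; 1,1)
  P={3,5}:  v_{3} + v_{5} = v_{1} + 2·v_{4}  →  sig = (2; 1,2)
  P={1,4,6}:  v_{1} + v_{4} + v_{6} = 0  →  sig = (3; —)
  P={0,1,4}:  v_{0} + v_{1} + v_{4} = v_{5}  →  sig = (3; 1)
  P={1,3,6}:  v_{1} + v_{3} + v_{6} = v_{2}  →  sig = (3; 1)

Signatures (|P|; sorted positive RHS coefficients), sorted:
{ (2; —),  (2; 1) ×3,  (2; 1,1),  (2; 1,2),  (3; —),  (3; 1) ×2 }


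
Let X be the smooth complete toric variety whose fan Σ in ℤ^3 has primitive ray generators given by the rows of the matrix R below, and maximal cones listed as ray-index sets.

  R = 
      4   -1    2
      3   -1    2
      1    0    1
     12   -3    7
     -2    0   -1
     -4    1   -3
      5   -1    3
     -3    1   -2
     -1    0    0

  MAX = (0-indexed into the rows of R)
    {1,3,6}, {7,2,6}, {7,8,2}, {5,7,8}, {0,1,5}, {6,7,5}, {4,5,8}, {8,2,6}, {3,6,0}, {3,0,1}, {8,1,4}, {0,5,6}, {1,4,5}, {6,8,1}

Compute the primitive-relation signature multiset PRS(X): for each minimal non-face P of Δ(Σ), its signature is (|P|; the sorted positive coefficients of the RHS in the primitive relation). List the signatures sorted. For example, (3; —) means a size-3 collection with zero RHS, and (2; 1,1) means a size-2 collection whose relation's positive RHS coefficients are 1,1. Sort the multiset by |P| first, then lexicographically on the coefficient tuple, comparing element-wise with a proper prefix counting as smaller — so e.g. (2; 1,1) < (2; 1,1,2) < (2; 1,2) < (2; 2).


Primitive collections (20):

  P={1,7}:  v_{1} + v_{7} = 0 — sig = (2; —)
  P={0,2}:  v_{0} + v_{2} = v_{6} — sig = (2; 1)
  P={0,8}:  v_{0} + v_{8} = v_{1} — sig = (2; 1)
  P={2,4}:  v_{2} + v_{4} = v_{8} — sig = (2; 1)
  P={2,5}:  v_{2} + v_{5} = v_{7} — sig = (2; 1)
  P={4,6}:  v_{4} + v_{6} = v_{1} — sig = (2; 1)
  P={0,7}:  v_{0} + v_{7} = v_{5} + v_{6} — sig = (2; 1,1)
  P={1,2}:  v_{1} + v_{2} = v_{6} + v_{8} — sig = (2; 1,1)
  P={3,7}:  v_{3} + v_{7} = v_{0} + v_{6} — sig = (2; 1,1)
  P={4,7}:  v_{4} + v_{7} = v_{5} + v_{8} — sig = (2; 1,1)
  P={0,4}:  v_{0} + v_{4} = 2·v_{1} + v_{5} — sig = (2; 1,2)
  P={2,3}:  v_{2} + v_{3} = v_{1} + 2·v_{6} — sig = (2; 1,2)
  P={3,4}:  v_{3} + v_{4} = v_{0} + 2·v_{1} — sig = (2; 1,2)
  P={3,8}:  v_{3} + v_{8} = 2·v_{1} + v_{6} — sig = (2; 1,2)
  P={3,5}:  v_{3} + v_{5} = 2·v_{0} — sig = (2; 2)
  P={5,6,8}:  v_{5} + v_{6} + v_{8} = 0 — sig = (3; —)
  P={0,1,6}:  v_{0} + v_{1} + v_{6} = v_{3} — sig = (3; 1)
  P={1,5,6}:  v_{1} + v_{5} + v_{6} = v_{0} — sig = (3; 1)
  P={1,5,8}:  v_{1} + v_{5} + v_{8} = v_{4} — sig = (3; 1)
  P={6,7,8}:  v_{6} + v_{7} + v_{8} = v_{2} — sig = (3; 1)

Signatures (|P|; sorted positive RHS coefficients), sorted:
    |P|=2: 15 collections, coeffs (), (1), (1), (1), (1), (1), (1,1), (1,1), (1,1), (1,1), (1,2), (1,2), (1,2), (1,2), (2)
    |P|=3: 5 collections, coeffs (), (1), (1), (1), (1)
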